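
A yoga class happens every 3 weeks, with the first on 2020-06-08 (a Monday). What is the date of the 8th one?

The 8th occurrence is 7 intervals after the first: 7 × 21 = 147 days after 2020-06-08.
June has 30 days — 22 days to the end of June leaves 125.
July has 31 days (94 left).
August has 31 days (63 left).
September has 30 days (33 left).
October has 31 days (2 left).
2 days into November → 2020-11-02.

2020-11-02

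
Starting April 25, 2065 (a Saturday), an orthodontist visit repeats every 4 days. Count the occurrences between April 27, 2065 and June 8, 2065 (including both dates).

11

Occurrences land 4·i days after April 25, 2065 for i = 0, 1, 2, …
April 27, 2065 is 2 days after the start; 2 ÷ 4 = 0 remainder 2; since the remainder is 2, round up to i = 1. First occurrence in the window: #2 on April 29, 2065 (1×4 = 4 days in).
June 8, 2065 is 44 days after the start; 44 ÷ 4 = 11 remainder 0. Last occurrence in the window: #12 on June 8, 2065.
Occurrences #2 through #12: 11 in total.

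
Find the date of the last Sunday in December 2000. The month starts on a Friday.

2000-12-31

December 2000 begins on a Friday, so the first Sunday is December 3 (2 days later).
December 2000 has 31 days. Adding weeks: 3, 10, 17, 24, 31 — the last one ≤ 31 is the 31st.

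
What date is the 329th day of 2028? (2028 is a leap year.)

January has 31 days (329 − 31 = 298 remain).
February has 29 days (298 − 29 = 269 remain).
March has 31 days (269 − 31 = 238 remain).
April has 30 days (238 − 30 = 208 remain).
May has 31 days (208 − 31 = 177 remain).
June has 30 days (177 − 30 = 147 remain).
July has 31 days (147 − 31 = 116 remain).
August has 31 days (116 − 31 = 85 remain).
September has 30 days (85 − 30 = 55 remain).
October has 31 days (55 − 31 = 24 remain).
24 into November → November 24.

November 24, 2028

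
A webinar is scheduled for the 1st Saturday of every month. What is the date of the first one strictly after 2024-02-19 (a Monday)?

February 2024 starts on a Thursday, so its 1st Saturday is 2024-02-03 (2 days in).
That is not after 2024-02-19, so look at March 2024.
March 2024 starts on a Friday, so its 1st Saturday is 2024-03-02 (1 day in).

2024-03-02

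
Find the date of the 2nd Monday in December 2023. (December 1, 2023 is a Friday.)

2023-12-11

December 2023 begins on a Friday, so the first Monday is December 4 (3 days later).
The 2nd Monday is 1 weeks later: 4 + 7 = 11.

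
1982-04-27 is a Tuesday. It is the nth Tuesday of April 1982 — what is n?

4th

Day 27 falls in week ⌈27/7⌉ of the month.
Days 1–7 hold the 1st Tuesday, 8–14 the 2nd, 15–21 the 3rd, 22–28 the 4th, 29–31 the 5th.
27 is in the range for the 4th.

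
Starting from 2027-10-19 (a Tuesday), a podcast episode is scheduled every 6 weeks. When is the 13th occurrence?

2029-03-06

The 13th occurrence is 12 intervals after the first: 12 × 42 = 504 days after 2027-10-19.
October has 31 days — 12 days to the end of October leaves 492.
From end of October to end of 2027 is 61 days (431 left).
2028 has 366 days (65 left).
January has 31 days (34 left).
February has 28 days (6 left).
6 days into March → 2029-03-06.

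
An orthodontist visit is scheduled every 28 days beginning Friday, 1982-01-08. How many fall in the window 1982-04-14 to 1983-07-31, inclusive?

17

Occurrences land 28·i days after 1982-01-08 for i = 0, 1, 2, …
1982-04-14 is 96 days after the start; 96 ÷ 28 = 3 remainder 12; since the remainder is 12, round up to i = 4. First occurrence in the window: #5 on 1982-04-30 (4×28 = 112 days in).
1983-07-31 is 569 days after the start; 569 ÷ 28 = 20 remainder 9. Last occurrence in the window: #21 on 1983-07-22.
Occurrences #5 through #21: 17 in total.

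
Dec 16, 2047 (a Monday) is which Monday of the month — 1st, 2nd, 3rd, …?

Day 16 falls in week ⌈16/7⌉ of the month.
Days 1–7 hold the 1st Monday, 8–14 the 2nd, 15–21 the 3rd, 22–28 the 4th, 29–31 the 5th.
16 is in the range for the 3rd.

3rd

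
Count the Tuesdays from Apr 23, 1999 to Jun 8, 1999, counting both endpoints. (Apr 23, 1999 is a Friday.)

Apr 23, 1999 is a Friday; the first Tuesday on or after it is Apr 27, 1999 (4 days later).
From Apr 27, 1999 to Jun 8, 1999: 3 + 31 + 8 = 42 days (rest of Apr, May, Jun).
42 ÷ 7 = 6 full weeks with remainder 0, so 6 more Tuesdays after the first → 7.

7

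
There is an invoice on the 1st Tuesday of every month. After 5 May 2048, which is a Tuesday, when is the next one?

2 June 2048

May 2048 starts on a Friday, so its 1st Tuesday is 5 May 2048 (4 days in).
That is not after 5 May 2048, so look at June 2048.
June 2048 starts on a Monday, so its 1st Tuesday is 2 June 2048 (1 day in).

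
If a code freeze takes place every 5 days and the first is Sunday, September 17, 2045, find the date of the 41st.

April 5, 2046

The 41st occurrence is 40 intervals after the first: 40 × 5 = 200 days after September 17, 2045.
September has 30 days — 13 days to the end of September leaves 187.
October has 31 days (156 left).
November has 30 days (126 left).
December has 31 days (95 left).
January has 31 days (64 left).
February has 28 days (36 left).
March has 31 days (5 left).
5 days into April → April 5, 2046.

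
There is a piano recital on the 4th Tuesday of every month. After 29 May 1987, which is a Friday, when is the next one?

23 June 1987

May 1987 starts on a Friday; its first Tuesday is the 5th, so the 4th Tuesday is the 26th — 26 May 1987.
That is not after 29 May 1987, so look at June 1987.
June 1987 starts on a Monday; its first Tuesday is the 2nd, so the 4th Tuesday is the 23rd — 23 June 1987.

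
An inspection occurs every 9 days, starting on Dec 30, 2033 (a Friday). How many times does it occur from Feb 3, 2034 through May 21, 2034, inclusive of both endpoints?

Occurrences land 9·i days after Dec 30, 2033 for i = 0, 1, 2, …
Feb 3, 2034 is 35 days after the start; 35 ÷ 9 = 3 remainder 8; since the remainder is 8, round up to i = 4. First occurrence in the window: #5 on Feb 4, 2034 (4×9 = 36 days in).
May 21, 2034 is 142 days after the start; 142 ÷ 9 = 15 remainder 7. Last occurrence in the window: #16 on May 14, 2034.
Occurrences #5 through #16: 12 in total.

12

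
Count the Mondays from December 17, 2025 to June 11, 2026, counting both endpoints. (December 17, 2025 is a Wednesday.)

December 17, 2025 is a Wednesday; the first Monday on or after it is December 22, 2025 (5 days later).
From December 22, 2025 to June 11, 2026: 9 + 31 + 28 + 31 + 30 + 31 + 11 = 171 days (rest of December, January, February, March, April, May, June).
171 ÷ 7 = 24 full weeks with remainder 3, so 24 more Mondays after the first → 25.

25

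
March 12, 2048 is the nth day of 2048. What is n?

Days in months before March: 31 + 29 = 60.
Plus 12 days into March → day 72.

72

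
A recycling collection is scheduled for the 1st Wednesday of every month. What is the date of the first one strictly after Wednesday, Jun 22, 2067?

Jun 2067 starts on a Wednesday, so its 1st Wednesday is Jun 1, 2067.
That is not after Jun 22, 2067, so look at Jul 2067.
Jul 2067 starts on a Friday, so its 1st Wednesday is Jul 6, 2067 (5 days in).

Jul 6, 2067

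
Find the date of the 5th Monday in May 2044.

May 2044 begins on a Sunday, so the first Monday is May 2 (1 day later).
The 5th Monday is 4 weeks later: 2 + 28 = 30.

May 30, 2044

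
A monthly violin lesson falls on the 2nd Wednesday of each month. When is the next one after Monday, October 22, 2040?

October 2040 starts on a Monday; its first Wednesday is the 3rd, so the 2nd Wednesday is the 10th — October 10, 2040.
That is not after October 22, 2040, so look at November 2040.
November 2040 starts on a Thursday; its first Wednesday is the 7th, so the 2nd Wednesday is the 14th — November 14, 2040.

November 14, 2040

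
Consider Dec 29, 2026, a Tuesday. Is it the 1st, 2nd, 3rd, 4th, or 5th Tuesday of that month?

5th

Day 29 falls in week ⌈29/7⌉ of the month.
Days 1–7 hold the 1st Tuesday, 8–14 the 2nd, 15–21 the 3rd, 22–28 the 4th, 29–31 the 5th.
29 is in the range for the 5th.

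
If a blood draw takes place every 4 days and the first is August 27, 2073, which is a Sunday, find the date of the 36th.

January 14, 2074

The 36th occurrence is 35 intervals after the first: 35 × 4 = 140 days after August 27, 2073.
August has 31 days — 4 days to the end of August leaves 136.
September has 30 days (106 left).
October has 31 days (75 left).
November has 30 days (45 left).
December has 31 days (14 left).
14 days into January → January 14, 2074.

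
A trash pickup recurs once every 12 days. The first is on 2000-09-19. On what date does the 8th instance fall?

The 8th occurrence is 7 intervals after the first: 7 × 12 = 84 days after 2000-09-19.
September has 30 days — 11 days to the end of September leaves 73.
October has 31 days (42 left).
November has 30 days (12 left).
12 days into December → 2000-12-12.

2000-12-12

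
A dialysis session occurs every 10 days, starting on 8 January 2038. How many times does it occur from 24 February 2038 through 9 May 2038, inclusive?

Occurrences land 10·i days after 8 January 2038 for i = 0, 1, 2, …
24 February 2038 is 47 days after the start; 47 ÷ 10 = 4 remainder 7; since the remainder is 7, round up to i = 5. First occurrence in the window: #6 on 27 February 2038 (5×10 = 50 days in).
9 May 2038 is 121 days after the start; 121 ÷ 10 = 12 remainder 1. Last occurrence in the window: #13 on 8 May 2038.
Occurrences #6 through #13: 8 in total.

8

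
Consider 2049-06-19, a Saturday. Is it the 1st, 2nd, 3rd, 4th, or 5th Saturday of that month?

3rd

Day 19 falls in week ⌈19/7⌉ of the month.
Days 1–7 hold the 1st Saturday, 8–14 the 2nd, 15–21 the 3rd, 22–28 the 4th, 29–31 the 5th.
19 is in the range for the 3rd.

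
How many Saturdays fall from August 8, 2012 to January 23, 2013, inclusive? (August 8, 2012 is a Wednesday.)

24

August 8, 2012 is a Wednesday; the first Saturday on or after it is August 11, 2012 (3 days later).
From August 11, 2012 to January 23, 2013: 20 + 30 + 31 + 30 + 31 + 23 = 165 days (rest of August, September, October, November, December, January).
165 ÷ 7 = 23 full weeks with remainder 4, so 23 more Saturdays after the first → 24.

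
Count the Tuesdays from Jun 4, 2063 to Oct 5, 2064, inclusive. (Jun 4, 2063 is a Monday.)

70

Jun 4, 2063 is a Monday; the first Tuesday on or after it is Jun 5, 2063 (1 day later).
From Jun 5, 2063 to Oct 5, 2064: 209 + 279 = 488 days (rest of 2063, to Oct 5, 2064 in 2064).
488 ÷ 7 = 69 full weeks with remainder 5, so 69 more Tuesdays after the first → 70.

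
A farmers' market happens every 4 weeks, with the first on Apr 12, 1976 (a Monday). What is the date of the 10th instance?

Dec 20, 1976

The 10th occurrence is 9 intervals after the first: 9 × 28 = 252 days after Apr 12, 1976.
Apr has 30 days — 18 days to the end of Apr leaves 234.
May has 31 days (203 left).
Jun has 30 days (173 left).
Jul has 31 days (142 left).
Aug has 31 days (111 left).
Sep has 30 days (81 left).
Oct has 31 days (50 left).
Nov has 30 days (20 left).
20 days into Dec → Dec 20, 1976.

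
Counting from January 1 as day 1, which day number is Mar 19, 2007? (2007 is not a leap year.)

78

Days in months before Mar: 31 + 28 = 59.
Plus 19 days into Mar → day 78.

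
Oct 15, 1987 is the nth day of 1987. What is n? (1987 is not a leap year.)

Days in months before Oct: 31 + 28 + 31 + 30 + 31 + 30 + 31 + 31 + 30 = 273.
Plus 15 days into Oct → day 288.

288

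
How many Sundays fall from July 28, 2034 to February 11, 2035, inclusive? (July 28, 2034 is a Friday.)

July 28, 2034 is a Friday; the first Sunday on or after it is July 30, 2034 (2 days later).
From July 30, 2034 to February 11, 2035: 1 + 31 + 30 + 31 + 30 + 31 + 31 + 11 = 196 days (rest of July, August, September, October, November, December, January, February).
196 ÷ 7 = 28 full weeks with remainder 0, so 28 more Sundays after the first → 29.

29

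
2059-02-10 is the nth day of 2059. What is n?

Days in months before February: 31 = 31.
Plus 10 days into February → day 41.

41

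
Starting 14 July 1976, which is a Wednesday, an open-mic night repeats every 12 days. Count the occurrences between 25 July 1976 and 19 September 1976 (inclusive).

5

Occurrences land 12·i days after 14 July 1976 for i = 0, 1, 2, …
25 July 1976 is 11 days after the start; 11 ÷ 12 = 0 remainder 11; since the remainder is 11, round up to i = 1. First occurrence in the window: #2 on 26 July 1976 (1×12 = 12 days in).
19 September 1976 is 67 days after the start; 67 ÷ 12 = 5 remainder 7. Last occurrence in the window: #6 on 12 September 1976.
Occurrences #2 through #6: 5 in total.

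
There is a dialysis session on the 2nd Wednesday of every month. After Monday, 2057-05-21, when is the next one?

2057-06-13

May 2057 starts on a Tuesday; its first Wednesday is the 2nd, so the 2nd Wednesday is the 9th — 2057-05-09.
That is not after 2057-05-21, so look at June 2057.
June 2057 starts on a Friday; its first Wednesday is the 6th, so the 2nd Wednesday is the 13th — 2057-06-13.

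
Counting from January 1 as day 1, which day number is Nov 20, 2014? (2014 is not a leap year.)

Days in months before Nov: 31 + 28 + 31 + 30 + 31 + 30 + 31 + 31 + 30 + 31 = 304.
Plus 20 days into Nov → day 324.

324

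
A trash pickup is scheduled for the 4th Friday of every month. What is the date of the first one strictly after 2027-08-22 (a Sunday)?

August 2027 starts on a Sunday; its first Friday is the 6th, so the 4th Friday is the 27th — 2027-08-27.
2027-08-27 is after 2027-08-22, so that is the next one.

2027-08-27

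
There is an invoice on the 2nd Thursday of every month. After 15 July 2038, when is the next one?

July 2038 starts on a Thursday; its first Thursday is the 1st, so the 2nd Thursday is the 8th — 8 July 2038.
That is not after 15 July 2038, so look at August 2038.
August 2038 starts on a Sunday; its first Thursday is the 5th, so the 2nd Thursday is the 12th — 12 August 2038.

12 August 2038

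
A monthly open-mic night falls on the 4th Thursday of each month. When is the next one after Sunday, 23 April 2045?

April 2045 starts on a Saturday; its first Thursday is the 6th, so the 4th Thursday is the 27th — 27 April 2045.
27 April 2045 is after 23 April 2045, so that is the next one.

27 April 2045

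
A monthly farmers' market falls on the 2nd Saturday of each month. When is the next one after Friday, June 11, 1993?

June 1993 starts on a Tuesday; its first Saturday is the 5th, so the 2nd Saturday is the 12th — June 12, 1993.
June 12, 1993 is after June 11, 1993, so that is the next one.

June 12, 1993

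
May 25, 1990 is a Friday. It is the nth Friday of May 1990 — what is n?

Day 25 falls in week ⌈25/7⌉ of the month.
Days 1–7 hold the 1st Friday, 8–14 the 2nd, 15–21 the 3rd, 22–28 the 4th, 29–31 the 5th.
25 is in the range for the 4th.

4th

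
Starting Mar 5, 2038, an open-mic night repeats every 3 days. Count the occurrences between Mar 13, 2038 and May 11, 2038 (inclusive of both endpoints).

20

Occurrences land 3·i days after Mar 5, 2038 for i = 0, 1, 2, …
Mar 13, 2038 is 8 days after the start; 8 ÷ 3 = 2 remainder 2; since the remainder is 2, round up to i = 3. First occurrence in the window: #4 on Mar 14, 2038 (3×3 = 9 days in).
May 11, 2038 is 67 days after the start; 67 ÷ 3 = 22 remainder 1. Last occurrence in the window: #23 on May 10, 2038.
Occurrences #4 through #23: 20 in total.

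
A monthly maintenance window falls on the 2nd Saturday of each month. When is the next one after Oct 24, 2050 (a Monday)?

Oct 2050 starts on a Saturday; its first Saturday is the 1st, so the 2nd Saturday is the 8th — Oct 8, 2050.
That is not after Oct 24, 2050, so look at Nov 2050.
Nov 2050 starts on a Tuesday; its first Saturday is the 5th, so the 2nd Saturday is the 12th — Nov 12, 2050.

Nov 12, 2050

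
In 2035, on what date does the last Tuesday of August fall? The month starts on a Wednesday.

August 2035 begins on a Wednesday, so the first Tuesday is August 7 (6 days later).
August 2035 has 31 days. Adding weeks: 7, 14, 21, 28 — the last one ≤ 31 is the 28th.

28 August 2035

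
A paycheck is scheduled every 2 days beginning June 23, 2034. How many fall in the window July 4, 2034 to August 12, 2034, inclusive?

Occurrences land 2·i days after June 23, 2034 for i = 0, 1, 2, …
July 4, 2034 is 11 days after the start; 11 ÷ 2 = 5 remainder 1; since the remainder is 1, round up to i = 6. First occurrence in the window: #7 on July 5, 2034 (6×2 = 12 days in).
August 12, 2034 is 50 days after the start; 50 ÷ 2 = 25 remainder 0. Last occurrence in the window: #26 on August 12, 2034.
Occurrences #7 through #26: 20 in total.

20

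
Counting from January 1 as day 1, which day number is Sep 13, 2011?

256

Days in months before Sep: 31 + 28 + 31 + 30 + 31 + 30 + 31 + 31 = 243.
Plus 13 days into Sep → day 256.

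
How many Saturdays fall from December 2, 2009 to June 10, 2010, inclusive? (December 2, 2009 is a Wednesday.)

27

December 2, 2009 is a Wednesday; the first Saturday on or after it is December 5, 2009 (3 days later).
From December 5, 2009 to June 10, 2010: 26 + 31 + 28 + 31 + 30 + 31 + 10 = 187 days (rest of December, January, February, March, April, May, June).
187 ÷ 7 = 26 full weeks with remainder 5, so 26 more Saturdays after the first → 27.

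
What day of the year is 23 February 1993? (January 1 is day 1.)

Days in months before February: 31 = 31.
Plus 23 days into February → day 54.

54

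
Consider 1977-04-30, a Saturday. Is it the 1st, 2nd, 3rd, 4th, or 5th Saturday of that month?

Day 30 falls in week ⌈30/7⌉ of the month.
Days 1–7 hold the 1st Saturday, 8–14 the 2nd, 15–21 the 3rd, 22–28 the 4th, 29–31 the 5th.
30 is in the range for the 5th.

5th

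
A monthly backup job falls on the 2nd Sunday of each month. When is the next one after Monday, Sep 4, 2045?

Sep 10, 2045

Sep 2045 starts on a Friday; its first Sunday is the 3rd, so the 2nd Sunday is the 10th — Sep 10, 2045.
Sep 10, 2045 is after Sep 4, 2045, so that is the next one.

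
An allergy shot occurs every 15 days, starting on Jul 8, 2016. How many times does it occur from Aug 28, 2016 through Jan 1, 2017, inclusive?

Occurrences land 15·i days after Jul 8, 2016 for i = 0, 1, 2, …
Aug 28, 2016 is 51 days after the start; 51 ÷ 15 = 3 remainder 6; since the remainder is 6, round up to i = 4. First occurrence in the window: #5 on Sep 6, 2016 (4×15 = 60 days in).
Jan 1, 2017 is 177 days after the start; 177 ÷ 15 = 11 remainder 12. Last occurrence in the window: #12 on Dec 20, 2016.
Occurrences #5 through #12: 8 in total.

8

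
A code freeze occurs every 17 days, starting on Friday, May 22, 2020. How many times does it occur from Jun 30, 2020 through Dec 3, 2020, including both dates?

9

Occurrences land 17·i days after May 22, 2020 for i = 0, 1, 2, …
Jun 30, 2020 is 39 days after the start; 39 ÷ 17 = 2 remainder 5; since the remainder is 5, round up to i = 3. First occurrence in the window: #4 on Jul 12, 2020 (3×17 = 51 days in).
Dec 3, 2020 is 195 days after the start; 195 ÷ 17 = 11 remainder 8. Last occurrence in the window: #12 on Nov 25, 2020.
Occurrences #4 through #12: 9 in total.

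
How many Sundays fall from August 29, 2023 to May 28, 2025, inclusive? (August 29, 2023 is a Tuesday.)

91

August 29, 2023 is a Tuesday; the first Sunday on or after it is September 3, 2023 (5 days later).
From September 3, 2023 to May 28, 2025: 119 + 366 + 148 = 633 days (rest of 2023, 2024, to May 28, 2025 in 2025).
633 ÷ 7 = 90 full weeks with remainder 3, so 90 more Sundays after the first → 91.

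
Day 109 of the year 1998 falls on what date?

January has 31 days (109 − 31 = 78 remain).
February has 28 days (78 − 28 = 50 remain).
March has 31 days (50 − 31 = 19 remain).
19 into April → April 19.

19 April 1998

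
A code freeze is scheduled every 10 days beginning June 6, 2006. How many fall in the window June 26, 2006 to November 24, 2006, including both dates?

16

Occurrences land 10·i days after June 6, 2006 for i = 0, 1, 2, …
June 26, 2006 is 20 days after the start; 20 ÷ 10 = 2 remainder 0. First occurrence in the window: #3 on June 26, 2006 (2×10 = 20 days in).
November 24, 2006 is 171 days after the start; 171 ÷ 10 = 17 remainder 1. Last occurrence in the window: #18 on November 23, 2006.
Occurrences #3 through #18: 16 in total.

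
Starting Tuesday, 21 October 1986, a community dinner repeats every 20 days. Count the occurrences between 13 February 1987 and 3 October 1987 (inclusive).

Occurrences land 20·i days after 21 October 1986 for i = 0, 1, 2, …
13 February 1987 is 115 days after the start; 115 ÷ 20 = 5 remainder 15; since the remainder is 15, round up to i = 6. First occurrence in the window: #7 on 18 February 1987 (6×20 = 120 days in).
3 October 1987 is 347 days after the start; 347 ÷ 20 = 17 remainder 7. Last occurrence in the window: #18 on 26 September 1987.
Occurrences #7 through #18: 12 in total.

12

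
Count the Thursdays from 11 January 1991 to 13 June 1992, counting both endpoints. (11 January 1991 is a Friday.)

11 January 1991 is a Friday; the first Thursday on or after it is 17 January 1991 (6 days later).
From 17 January 1991 to 13 June 1992: 348 + 165 = 513 days (rest of 1991, to 13 June 1992 in 1992).
513 ÷ 7 = 73 full weeks with remainder 2, so 73 more Thursdays after the first → 74.

74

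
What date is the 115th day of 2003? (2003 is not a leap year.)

January has 31 days (115 − 31 = 84 remain).
February has 28 days (84 − 28 = 56 remain).
March has 31 days (56 − 31 = 25 remain).
25 into April → April 25.

2003-04-25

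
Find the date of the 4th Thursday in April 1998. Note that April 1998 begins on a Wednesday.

April 1998 begins on a Wednesday, so the first Thursday is April 2 (1 day later).
The 4th Thursday is 3 weeks later: 2 + 21 = 23.

April 23, 1998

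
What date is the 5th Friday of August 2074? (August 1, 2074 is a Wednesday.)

August 2074 begins on a Wednesday, so the first Friday is August 3 (2 days later).
The 5th Friday is 4 weeks later: 3 + 28 = 31.

31 August 2074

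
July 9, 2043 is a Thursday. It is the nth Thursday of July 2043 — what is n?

2nd

Day 9 falls in week ⌈9/7⌉ of the month.
Days 1–7 hold the 1st Thursday, 8–14 the 2nd, 15–21 the 3rd, 22–28 the 4th, 29–31 the 5th.
9 is in the range for the 2nd.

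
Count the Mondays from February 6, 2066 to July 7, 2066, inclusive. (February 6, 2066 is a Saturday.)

February 6, 2066 is a Saturday; the first Monday on or after it is February 8, 2066 (2 days later).
From February 8, 2066 to July 7, 2066: 20 + 31 + 30 + 31 + 30 + 7 = 149 days (rest of February, March, April, May, June, July).
149 ÷ 7 = 21 full weeks with remainder 2, so 21 more Mondays after the first → 22.

22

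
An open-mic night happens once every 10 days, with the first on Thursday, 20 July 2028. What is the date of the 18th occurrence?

The 18th occurrence is 17 intervals after the first: 17 × 10 = 170 days after 20 July 2028.
July has 31 days — 11 days to the end of July leaves 159.
August has 31 days (128 left).
September has 30 days (98 left).
October has 31 days (67 left).
November has 30 days (37 left).
December has 31 days (6 left).
6 days into January → 6 January 2029.

6 January 2029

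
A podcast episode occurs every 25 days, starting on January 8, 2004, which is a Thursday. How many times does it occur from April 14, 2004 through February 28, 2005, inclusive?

13

Occurrences land 25·i days after January 8, 2004 for i = 0, 1, 2, …
April 14, 2004 is 97 days after the start; 97 ÷ 25 = 3 remainder 22; since the remainder is 22, round up to i = 4. First occurrence in the window: #5 on April 17, 2004 (4×25 = 100 days in).
February 28, 2005 is 417 days after the start; 417 ÷ 25 = 16 remainder 17. Last occurrence in the window: #17 on February 11, 2005.
Occurrences #5 through #17: 13 in total.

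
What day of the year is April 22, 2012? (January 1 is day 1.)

Days in months before April: 31 + 29 + 31 = 91.
Plus 22 days into April → day 113.

113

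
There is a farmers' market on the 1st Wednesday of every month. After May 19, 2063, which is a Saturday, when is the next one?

May 2063 starts on a Tuesday, so its 1st Wednesday is May 2, 2063 (1 day in).
That is not after May 19, 2063, so look at Jun 2063.
Jun 2063 starts on a Friday, so its 1st Wednesday is Jun 6, 2063 (5 days in).

Jun 6, 2063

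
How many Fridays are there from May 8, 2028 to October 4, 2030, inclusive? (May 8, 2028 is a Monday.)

May 8, 2028 is a Monday; the first Friday on or after it is May 12, 2028 (4 days later).
From May 12, 2028 to October 4, 2030: 233 + 365 + 277 = 875 days (rest of 2028, 2029, to October 4, 2030 in 2030).
875 ÷ 7 = 125 full weeks with remainder 0, so 125 more Fridays after the first → 126.

126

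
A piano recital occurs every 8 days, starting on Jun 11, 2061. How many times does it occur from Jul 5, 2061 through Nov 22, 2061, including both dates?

18

Occurrences land 8·i days after Jun 11, 2061 for i = 0, 1, 2, …
Jul 5, 2061 is 24 days after the start; 24 ÷ 8 = 3 remainder 0. First occurrence in the window: #4 on Jul 5, 2061 (3×8 = 24 days in).
Nov 22, 2061 is 164 days after the start; 164 ÷ 8 = 20 remainder 4. Last occurrence in the window: #21 on Nov 18, 2061.
Occurrences #4 through #21: 18 in total.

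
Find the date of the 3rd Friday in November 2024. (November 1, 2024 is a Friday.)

15 November 2024

November 2024 begins on a Friday, so the first Friday is November 1.
The 3rd Friday is 2 weeks later: 1 + 14 = 15.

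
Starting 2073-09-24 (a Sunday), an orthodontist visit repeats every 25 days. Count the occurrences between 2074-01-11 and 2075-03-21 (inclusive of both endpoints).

Occurrences land 25·i days after 2073-09-24 for i = 0, 1, 2, …
2074-01-11 is 109 days after the start; 109 ÷ 25 = 4 remainder 9; since the remainder is 9, round up to i = 5. First occurrence in the window: #6 on 2074-01-27 (5×25 = 125 days in).
2075-03-21 is 543 days after the start; 543 ÷ 25 = 21 remainder 18. Last occurrence in the window: #22 on 2075-03-03.
Occurrences #6 through #22: 17 in total.

17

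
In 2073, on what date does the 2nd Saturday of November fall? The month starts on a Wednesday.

11 November 2073

November 2073 begins on a Wednesday, so the first Saturday is November 4 (3 days later).
The 2nd Saturday is 1 weeks later: 4 + 7 = 11.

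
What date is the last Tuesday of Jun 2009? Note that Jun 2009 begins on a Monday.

Jun 30, 2009

Jun 2009 begins on a Monday, so the first Tuesday is Jun 2 (1 day later).
Jun 2009 has 30 days. Adding weeks: 2, 9, 16, 23, 30 — the last one ≤ 30 is the 30th.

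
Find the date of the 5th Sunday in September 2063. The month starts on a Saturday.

September 2063 begins on a Saturday, so the first Sunday is September 2 (1 day later).
The 5th Sunday is 4 weeks later: 2 + 28 = 30.

2063-09-30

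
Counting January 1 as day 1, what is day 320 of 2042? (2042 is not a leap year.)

Nov 16, 2042

Jan has 31 days (320 − 31 = 289 remain).
Feb has 28 days (289 − 28 = 261 remain).
Mar has 31 days (261 − 31 = 230 remain).
Apr has 30 days (230 − 30 = 200 remain).
May has 31 days (200 − 31 = 169 remain).
Jun has 30 days (169 − 30 = 139 remain).
Jul has 31 days (139 − 31 = 108 remain).
Aug has 31 days (108 − 31 = 77 remain).
Sep has 30 days (77 − 30 = 47 remain).
Oct has 31 days (47 − 31 = 16 remain).
16 into Nov → Nov 16.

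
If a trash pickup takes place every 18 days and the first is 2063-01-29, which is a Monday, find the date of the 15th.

2063-10-08

The 15th occurrence is 14 intervals after the first: 14 × 18 = 252 days after 2063-01-29.
January has 31 days — 2 days to the end of January leaves 250.
February has 28 days (222 left).
March has 31 days (191 left).
April has 30 days (161 left).
May has 31 days (130 left).
June has 30 days (100 left).
July has 31 days (69 left).
August has 31 days (38 left).
September has 30 days (8 left).
8 days into October → 2063-10-08.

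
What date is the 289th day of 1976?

January has 31 days (289 − 31 = 258 remain).
February has 29 days (258 − 29 = 229 remain).
March has 31 days (229 − 31 = 198 remain).
April has 30 days (198 − 30 = 168 remain).
May has 31 days (168 − 31 = 137 remain).
June has 30 days (137 − 30 = 107 remain).
July has 31 days (107 − 31 = 76 remain).
August has 31 days (76 − 31 = 45 remain).
September has 30 days (45 − 30 = 15 remain).
15 into October → October 15.

1976-10-15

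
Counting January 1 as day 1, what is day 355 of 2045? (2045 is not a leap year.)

January has 31 days (355 − 31 = 324 remain).
February has 28 days (324 − 28 = 296 remain).
March has 31 days (296 − 31 = 265 remain).
April has 30 days (265 − 30 = 235 remain).
May has 31 days (235 − 31 = 204 remain).
June has 30 days (204 − 30 = 174 remain).
July has 31 days (174 − 31 = 143 remain).
August has 31 days (143 − 31 = 112 remain).
September has 30 days (112 − 30 = 82 remain).
October has 31 days (82 − 31 = 51 remain).
November has 30 days (51 − 30 = 21 remain).
21 into December → December 21.

21 December 2045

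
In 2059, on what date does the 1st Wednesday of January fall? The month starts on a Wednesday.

January 1, 2059

January 2059 begins on a Wednesday, so the first Wednesday is January 1.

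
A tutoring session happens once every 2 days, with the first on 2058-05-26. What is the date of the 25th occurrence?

The 25th occurrence is 24 intervals after the first: 24 × 2 = 48 days after 2058-05-26.
May has 31 days — 5 days to the end of May leaves 43.
June has 30 days (13 left).
13 days into July → 2058-07-13.

2058-07-13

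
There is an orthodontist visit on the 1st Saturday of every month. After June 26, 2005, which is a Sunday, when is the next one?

June 2005 starts on a Wednesday, so its 1st Saturday is June 4, 2005 (3 days in).
That is not after June 26, 2005, so look at July 2005.
July 2005 starts on a Friday, so its 1st Saturday is July 2, 2005 (1 day in).

July 2, 2005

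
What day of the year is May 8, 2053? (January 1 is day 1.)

Days in months before May: 31 + 28 + 31 + 30 = 120.
Plus 8 days into May → day 128.

128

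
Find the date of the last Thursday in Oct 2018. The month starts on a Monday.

Oct 25, 2018

Oct 2018 begins on a Monday, so the first Thursday is Oct 4 (3 days later).
Oct 2018 has 31 days. Adding weeks: 4, 11, 18, 25 — the last one ≤ 31 is the 25th.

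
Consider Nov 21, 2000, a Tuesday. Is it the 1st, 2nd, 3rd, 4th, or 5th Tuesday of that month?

3rd

Day 21 falls in week ⌈21/7⌉ of the month.
Days 1–7 hold the 1st Tuesday, 8–14 the 2nd, 15–21 the 3rd, 22–28 the 4th, 29–31 the 5th.
21 is in the range for the 3rd.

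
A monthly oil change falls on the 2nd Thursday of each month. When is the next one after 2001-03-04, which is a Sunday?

2001-03-08

March 2001 starts on a Thursday; its first Thursday is the 1st, so the 2nd Thursday is the 8th — 2001-03-08.
2001-03-08 is after 2001-03-04, so that is the next one.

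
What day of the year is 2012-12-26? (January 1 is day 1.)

Days in months before December: 31 + 29 + 31 + 30 + 31 + 30 + 31 + 31 + 30 + 31 + 30 = 335.
Plus 26 days into December → day 361.

361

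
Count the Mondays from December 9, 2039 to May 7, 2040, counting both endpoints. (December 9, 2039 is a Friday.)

22

December 9, 2039 is a Friday; the first Monday on or after it is December 12, 2039 (3 days later).
From December 12, 2039 to May 7, 2040: 19 + 31 + 29 + 31 + 30 + 7 = 147 days (rest of December, January, February, March, April, May).
147 ÷ 7 = 21 full weeks with remainder 0, so 21 more Mondays after the first → 22.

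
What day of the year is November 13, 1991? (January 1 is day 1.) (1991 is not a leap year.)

Days in months before November: 31 + 28 + 31 + 30 + 31 + 30 + 31 + 31 + 30 + 31 = 304.
Plus 13 days into November → day 317.

317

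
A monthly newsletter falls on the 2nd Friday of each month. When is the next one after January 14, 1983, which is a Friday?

February 11, 1983

January 1983 starts on a Saturday; its first Friday is the 7th, so the 2nd Friday is the 14th — January 14, 1983.
That is not after January 14, 1983, so look at February 1983.
February 1983 starts on a Tuesday; its first Friday is the 4th, so the 2nd Friday is the 11th — February 11, 1983.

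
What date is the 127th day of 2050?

January has 31 days (127 − 31 = 96 remain).
February has 28 days (96 − 28 = 68 remain).
March has 31 days (68 − 31 = 37 remain).
April has 30 days (37 − 30 = 7 remain).
7 into May → May 7.

7 May 2050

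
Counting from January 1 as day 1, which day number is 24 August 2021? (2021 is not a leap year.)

Days in months before August: 31 + 28 + 31 + 30 + 31 + 30 + 31 = 212.
Plus 24 days into August → day 236.

236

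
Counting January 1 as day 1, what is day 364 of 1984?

December 29, 1984

January has 31 days (364 − 31 = 333 remain).
February has 29 days (333 − 29 = 304 remain).
March has 31 days (304 − 31 = 273 remain).
April has 30 days (273 − 30 = 243 remain).
May has 31 days (243 − 31 = 212 remain).
June has 30 days (212 − 30 = 182 remain).
July has 31 days (182 − 31 = 151 remain).
August has 31 days (151 − 31 = 120 remain).
September has 30 days (120 − 30 = 90 remain).
October has 31 days (90 − 31 = 59 remain).
November has 30 days (59 − 30 = 29 remain).
29 into December → December 29.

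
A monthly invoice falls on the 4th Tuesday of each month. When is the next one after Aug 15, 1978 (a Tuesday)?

Aug 22, 1978

Aug 1978 starts on a Tuesday; its first Tuesday is the 1st, so the 4th Tuesday is the 22nd — Aug 22, 1978.
Aug 22, 1978 is after Aug 15, 1978, so that is the next one.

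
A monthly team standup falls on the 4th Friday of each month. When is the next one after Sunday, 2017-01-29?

2017-02-24

January 2017 starts on a Sunday; its first Friday is the 6th, so the 4th Friday is the 27th — 2017-01-27.
That is not after 2017-01-29, so look at February 2017.
February 2017 starts on a Wednesday; its first Friday is the 3rd, so the 4th Friday is the 24th — 2017-02-24.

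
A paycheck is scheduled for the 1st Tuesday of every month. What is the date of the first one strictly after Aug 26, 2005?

Aug 2005 starts on a Monday, so its 1st Tuesday is Aug 2, 2005 (1 day in).
That is not after Aug 26, 2005, so look at Sep 2005.
Sep 2005 starts on a Thursday, so its 1st Tuesday is Sep 6, 2005 (5 days in).

Sep 6, 2005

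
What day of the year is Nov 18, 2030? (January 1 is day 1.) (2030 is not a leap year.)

322

Days in months before Nov: 31 + 28 + 31 + 30 + 31 + 30 + 31 + 31 + 30 + 31 = 304.
Plus 18 days into Nov → day 322.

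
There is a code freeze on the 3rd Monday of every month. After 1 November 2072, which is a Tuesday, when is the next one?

November 2072 starts on a Tuesday; its first Monday is the 7th, so the 3rd Monday is the 21st — 21 November 2072.
21 November 2072 is after 1 November 2072, so that is the next one.

21 November 2072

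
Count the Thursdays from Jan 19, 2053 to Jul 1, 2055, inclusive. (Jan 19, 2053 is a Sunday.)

Jan 19, 2053 is a Sunday; the first Thursday on or after it is Jan 23, 2053 (4 days later).
From Jan 23, 2053 to Jul 1, 2055: 342 + 365 + 182 = 889 days (rest of 2053, 2054, to Jul 1, 2055 in 2055).
889 ÷ 7 = 127 full weeks with remainder 0, so 127 more Thursdays after the first → 128.

128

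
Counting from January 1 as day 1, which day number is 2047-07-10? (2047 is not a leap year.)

Days in months before July: 31 + 28 + 31 + 30 + 31 + 30 = 181.
Plus 10 days into July → day 191.

191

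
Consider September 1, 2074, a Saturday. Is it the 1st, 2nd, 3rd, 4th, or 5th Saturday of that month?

1st

Day 1 falls in week ⌈1/7⌉ of the month.
Days 1–7 hold the 1st Saturday, 8–14 the 2nd, 15–21 the 3rd, 22–28 the 4th, 29–31 the 5th.
1 is in the range for the 1st.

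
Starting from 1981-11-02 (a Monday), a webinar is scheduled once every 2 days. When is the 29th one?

1981-12-28

The 29th occurrence is 28 intervals after the first: 28 × 2 = 56 days after 1981-11-02.
November has 30 days — 28 days to the end of November leaves 28.
28 days into December → 1981-12-28.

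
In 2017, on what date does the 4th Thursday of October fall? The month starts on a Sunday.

October 2017 begins on a Sunday, so the first Thursday is October 5 (4 days later).
The 4th Thursday is 3 weeks later: 5 + 21 = 26.

October 26, 2017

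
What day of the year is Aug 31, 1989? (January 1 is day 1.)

243

Days in months before Aug: 31 + 28 + 31 + 30 + 31 + 30 + 31 = 212.
Plus 31 days into Aug → day 243.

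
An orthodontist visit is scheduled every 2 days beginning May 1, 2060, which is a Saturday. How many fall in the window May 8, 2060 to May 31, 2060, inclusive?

Occurrences land 2·i days after May 1, 2060 for i = 0, 1, 2, …
May 8, 2060 is 7 days after the start; 7 ÷ 2 = 3 remainder 1; since the remainder is 1, round up to i = 4. First occurrence in the window: #5 on May 9, 2060 (4×2 = 8 days in).
May 31, 2060 is 30 days after the start; 30 ÷ 2 = 15 remainder 0. Last occurrence in the window: #16 on May 31, 2060.
Occurrences #5 through #16: 12 in total.

12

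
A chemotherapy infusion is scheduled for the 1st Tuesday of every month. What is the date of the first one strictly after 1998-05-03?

May 1998 starts on a Friday, so its 1st Tuesday is 1998-05-05 (4 days in).
1998-05-05 is after 1998-05-03, so that is the next one.

1998-05-05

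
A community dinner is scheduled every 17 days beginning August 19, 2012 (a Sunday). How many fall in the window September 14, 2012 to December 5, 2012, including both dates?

Occurrences land 17·i days after August 19, 2012 for i = 0, 1, 2, …
September 14, 2012 is 26 days after the start; 26 ÷ 17 = 1 remainder 9; since the remainder is 9, round up to i = 2. First occurrence in the window: #3 on September 22, 2012 (2×17 = 34 days in).
December 5, 2012 is 108 days after the start; 108 ÷ 17 = 6 remainder 6. Last occurrence in the window: #7 on November 29, 2012.
Occurrences #3 through #7: 5 in total.

5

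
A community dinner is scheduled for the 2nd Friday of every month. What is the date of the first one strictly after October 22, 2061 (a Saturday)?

October 2061 starts on a Saturday; its first Friday is the 7th, so the 2nd Friday is the 14th — October 14, 2061.
That is not after October 22, 2061, so look at November 2061.
November 2061 starts on a Tuesday; its first Friday is the 4th, so the 2nd Friday is the 11th — November 11, 2061.

November 11, 2061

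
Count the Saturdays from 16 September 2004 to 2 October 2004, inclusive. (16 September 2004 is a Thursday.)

3

16 September 2004 is a Thursday; the first Saturday on or after it is 18 September 2004 (2 days later).
From 18 September 2004 to 2 October 2004: 12 + 2 = 14 days (rest of September, October).
14 ÷ 7 = 2 full weeks with remainder 0, so 2 more Saturdays after the first → 3.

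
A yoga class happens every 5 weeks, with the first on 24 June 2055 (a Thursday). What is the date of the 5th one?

11 November 2055

The 5th occurrence is 4 intervals after the first: 4 × 35 = 140 days after 24 June 2055.
June has 30 days — 6 days to the end of June leaves 134.
July has 31 days (103 left).
August has 31 days (72 left).
September has 30 days (42 left).
October has 31 days (11 left).
11 days into November → 11 November 2055.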